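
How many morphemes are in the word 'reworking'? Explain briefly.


Decomposition: re- (prefix) + work (root) + -ing (suffix) = 3 morpheme(s)

3 morphemes


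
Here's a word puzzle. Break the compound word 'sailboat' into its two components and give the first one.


Split 'sailboat' into 'sail' + 'boat'. The first part is 'sail'.

sail


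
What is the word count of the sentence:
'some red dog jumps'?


Split into words: some | red | dog | jumps = 4 words.

4


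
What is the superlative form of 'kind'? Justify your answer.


Apply superlative formation (add -est): 'kind' -> 'kindest'.

kindest


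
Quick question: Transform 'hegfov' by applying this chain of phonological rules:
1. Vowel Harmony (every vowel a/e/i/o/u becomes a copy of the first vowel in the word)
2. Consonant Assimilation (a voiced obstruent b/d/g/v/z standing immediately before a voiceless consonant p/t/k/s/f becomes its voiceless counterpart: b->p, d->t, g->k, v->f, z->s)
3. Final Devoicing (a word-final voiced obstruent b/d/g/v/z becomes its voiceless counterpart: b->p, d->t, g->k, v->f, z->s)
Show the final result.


Starting form: 'hegfov'
Rule 1: Vowel Harmony: all vowels become 'e' (matching first vowel). 'hegfov' -> 'hegfev'
Rule 2: Consonant Assimilation: voiced obstruent before voiceless consonant becomes voiceless ('gf' -> 'kf'). 'hegfev' -> 'hekfev'
Rule 3: Final Devoicing: word-final voiced obstruent 'v' becomes voiceless 'f'. 'hekfev' -> 'hekfef'
Final form: 'hekfef'

hekfef


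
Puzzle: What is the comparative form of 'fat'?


Apply comparative formation (double final consonant, add -er): 'fat' -> 'fatter'.

fatter


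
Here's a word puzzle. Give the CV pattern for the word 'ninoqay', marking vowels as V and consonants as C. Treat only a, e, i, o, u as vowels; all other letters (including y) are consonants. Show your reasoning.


Letter mapping: n = C, i = V, n = C, o = V, q = C, a = V, y = C.

CVCVCVC


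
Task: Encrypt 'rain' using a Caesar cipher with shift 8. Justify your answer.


Shift each letter by 8: r -> z, a -> i, i -> q, n -> v. Result: 'ziqv'.

ziqv


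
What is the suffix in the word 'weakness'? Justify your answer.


The word 'weakness' = 'weak' (root) + '-ness' (suffix). The suffix is '-ness'.

ness


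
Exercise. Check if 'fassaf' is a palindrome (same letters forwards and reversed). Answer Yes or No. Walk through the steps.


Forward: 'fassaf'
Reversed: 'fassaf'
They are identical.

Yes


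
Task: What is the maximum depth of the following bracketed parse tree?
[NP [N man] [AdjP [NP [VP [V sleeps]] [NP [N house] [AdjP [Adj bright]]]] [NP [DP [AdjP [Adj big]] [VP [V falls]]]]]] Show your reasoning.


Count bracket nesting levels:
'[' at pos 0: depth = 1
'[' at pos 4: depth = 2
'[' at pos 12: depth = 2
'[' at pos 18: depth = 3
'[' at pos 22: depth = 4
'[' at pos 26: depth = 5
'[' at pos 38: depth = 4
'[' at pos 42: depth = 5
'[' at pos 52: depth = 5
'[' at pos 58: depth = 6
'[' at pos 74: depth = 3
'[' at pos 78: depth = 4
'[' at pos 82: depth = 5
'[' at pos 88: depth = 6
'[' at pos 99: depth = 5
'[' at pos 103: depth = 6
Maximum depth reached: 6

6


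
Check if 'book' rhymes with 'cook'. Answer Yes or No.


Rime (stressed vowel + following sounds) of 'book': -ook = /ʊk/
Rime of 'cook': -ook = /ʊk/
/ʊk/ and /ʊk/ are the same ending sound, so the words rhyme.

Yes


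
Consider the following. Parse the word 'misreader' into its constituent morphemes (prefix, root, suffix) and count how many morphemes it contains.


Step 1: Identify prefix: 'mis' (meaning: wrongly)
Step 2: Identify root: 'read'
Step 3: Identify suffix(es): 'er'
Decomposition: mis- (prefix: wrongly) + read (root) + -er (suffix: one who)
Total morphemes: 3

3 morphemes (mis- (prefix: wrongly) + read (root) + -er (suffix: one who))


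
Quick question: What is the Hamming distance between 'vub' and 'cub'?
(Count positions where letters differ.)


Alignment:
Position 1: 'v' vs 'c' = DIFFER
Position 2: 'u' vs 'u' = match
Position 3: 'b' vs 'b' = match
Total differences: 1

1


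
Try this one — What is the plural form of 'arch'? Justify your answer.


Apply rule: Add -es (sibilant/fricative ending). 'arch' becomes 'arches'.

arches


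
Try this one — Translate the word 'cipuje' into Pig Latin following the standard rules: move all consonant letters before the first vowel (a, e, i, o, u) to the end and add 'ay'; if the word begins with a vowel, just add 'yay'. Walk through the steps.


'cipuje': move consonant cluster 'c' to end and add 'ay': 'ipujecay'.

ipujecay


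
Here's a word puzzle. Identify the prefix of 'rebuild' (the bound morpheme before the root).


The word 'rebuild' = 're' (prefix) + 'build' (root). The prefix is 're'.

re


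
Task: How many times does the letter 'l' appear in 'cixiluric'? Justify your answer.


Letter 'l' in 'cixiluric': found at position(s) 5 = 1 occurrence(s).

1


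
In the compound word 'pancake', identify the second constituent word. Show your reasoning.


Split 'pancake' into 'pan' + 'cake'. The second part is 'cake'.

cake


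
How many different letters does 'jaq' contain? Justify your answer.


Unique letters in 'jaq': {a, j, q} = 3 distinct letters.

3


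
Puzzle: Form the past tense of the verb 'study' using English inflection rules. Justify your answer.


Apply rule: Change -y to -ied. 'study' becomes 'studied'.

studied


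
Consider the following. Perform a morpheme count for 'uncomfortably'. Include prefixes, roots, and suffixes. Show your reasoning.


Decomposition: un- (prefix) + comfort (root) + -able (suffix) + -ly (suffix) = 4 morpheme(s)

4 morphemes


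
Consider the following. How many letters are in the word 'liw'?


Spell out 'liw' and number each letter: l(1), i(2), w(3). Total: 3 letters.

3


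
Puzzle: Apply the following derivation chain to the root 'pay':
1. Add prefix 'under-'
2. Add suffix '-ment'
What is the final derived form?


Step 1: Add prefix 'under-' to 'pay' = 'underpay'
Step 2: Add suffix '-ment' to 'underpay' = 'underpayment'

underpayment


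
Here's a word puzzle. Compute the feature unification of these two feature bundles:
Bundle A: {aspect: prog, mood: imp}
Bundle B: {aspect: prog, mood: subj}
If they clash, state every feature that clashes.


Compare features:
aspect: A=prog vs B=prog -> unified: prog
mood: A=imp vs B=subj -> CLASH
Clash detected on feature 'mood' (imp vs subj); unification fails.

CLASH on 'mood' (imp vs subj)


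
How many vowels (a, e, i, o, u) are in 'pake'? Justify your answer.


Vowels in 'pake': a, e = 2 vowels.

2


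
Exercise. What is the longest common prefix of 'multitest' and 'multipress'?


Compare from the start: 5 characters match: 'multi'. Mismatch at position 6: 't' vs 'p'.

multi


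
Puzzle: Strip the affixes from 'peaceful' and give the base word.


Remove suffix '-ful' from 'peaceful' to get root 'peace'.

peace


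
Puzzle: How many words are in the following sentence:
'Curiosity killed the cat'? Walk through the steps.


Split into words: Curiosity | killed | the | cat = 4 words.

4


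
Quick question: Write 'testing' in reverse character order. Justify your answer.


Reverse 'testing' character by character: 'gnitset'.

gnitset


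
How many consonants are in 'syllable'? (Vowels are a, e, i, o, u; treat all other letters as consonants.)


Consonants in 'syllable': s, y, l, l, b, l = 6 consonants.

6


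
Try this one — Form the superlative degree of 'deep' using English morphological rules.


Apply superlative formation (add -est): 'deep' -> 'deepest'.

deepest


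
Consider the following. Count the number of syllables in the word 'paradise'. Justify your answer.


Break 'paradise' into syllables: par-a-dise -> par | a | dise = 3 syllables

3 syllables


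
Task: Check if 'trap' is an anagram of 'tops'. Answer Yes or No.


Sorted letters of 'trap': 'aprt'
Sorted letters of 'tops': 'opst'
They do not match.

No


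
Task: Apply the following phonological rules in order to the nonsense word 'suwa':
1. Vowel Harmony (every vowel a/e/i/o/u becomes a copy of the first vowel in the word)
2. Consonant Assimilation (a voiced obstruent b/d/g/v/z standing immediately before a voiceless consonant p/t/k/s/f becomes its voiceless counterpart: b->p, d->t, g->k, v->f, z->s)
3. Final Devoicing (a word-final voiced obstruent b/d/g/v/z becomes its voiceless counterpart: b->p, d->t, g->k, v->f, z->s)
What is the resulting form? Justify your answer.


Starting form: 'suwa'
Rule 1: Vowel Harmony: all vowels become 'u' (matching first vowel). 'suwa' -> 'suwu'
Rule 2: Consonant Assimilation: no voiced obstruent (b/d/g/v/z) stands immediately before a voiceless consonant (p/t/k/s/f). No change.
Rule 3: Final Devoicing: the word ends in the vowel 'u', not a consonant. No change.
Final form: 'suwu'

suwu


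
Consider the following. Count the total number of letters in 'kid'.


Spell out 'kid' and number each letter: k(1), i(2), d(3). Total: 3 letters.

3


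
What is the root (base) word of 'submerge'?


Remove prefix 'sub' from 'submerge' to get root 'merge'.

merge


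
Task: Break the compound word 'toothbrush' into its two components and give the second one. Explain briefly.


Split 'toothbrush' into 'tooth' + 'brush'. The second part is 'brush'.

brush


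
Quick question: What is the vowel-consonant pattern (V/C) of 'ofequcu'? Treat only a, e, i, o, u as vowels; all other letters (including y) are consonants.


Letter mapping: o = V, f = C, e = V, q = C, u = V, c = C, u = V.

VCVCVCV


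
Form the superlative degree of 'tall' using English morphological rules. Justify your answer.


Apply superlative formation (add -est): 'tall' -> 'tallest'.

tallest


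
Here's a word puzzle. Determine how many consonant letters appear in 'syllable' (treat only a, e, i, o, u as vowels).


Consonants in 'syllable': s, y, l, l, b, l = 6 consonants.

6


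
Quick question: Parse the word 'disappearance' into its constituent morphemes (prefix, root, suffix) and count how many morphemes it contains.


Step 1: Identify prefix: 'dis' (meaning: not/apart)
Step 2: Identify root: 'appear'
Step 3: Identify suffix(es): 'ance'
Decomposition: dis- (prefix: not/apart) + appear (root) + -ance (suffix: state/act)
Total morphemes: 3

3 morphemes (dis- (prefix: not/apart) + appear (root) + -ance (suffix: state/act))


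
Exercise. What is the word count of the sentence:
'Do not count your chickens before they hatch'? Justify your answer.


Split into words: Do | not | count | your | chickens | before | they | hatch = 8 words.

8


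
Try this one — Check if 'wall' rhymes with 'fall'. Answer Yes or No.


Rime (stressed vowel + following sounds) of 'wall': -all = /ɔːl/
Rime of 'fall': -all = /ɔːl/
/ɔːl/ and /ɔːl/ are the same ending sound, so the words rhyme.

Yes


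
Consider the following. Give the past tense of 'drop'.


Apply rule: Double final consonant and add -ed. 'drop' becomes 'dropped'.

dropped


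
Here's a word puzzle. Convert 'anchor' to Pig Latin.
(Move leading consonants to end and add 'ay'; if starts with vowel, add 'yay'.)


'anchor' starts with a vowel, so add 'yay': 'anchoryay'.

anchoryay


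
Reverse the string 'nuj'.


Reverse 'nuj' character by character: 'jun'.

jun


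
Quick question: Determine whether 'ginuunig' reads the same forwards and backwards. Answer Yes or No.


Forward: 'ginuunig'
Reversed: 'ginuunig'
They are identical.

Yes


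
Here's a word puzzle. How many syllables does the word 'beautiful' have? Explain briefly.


Break 'beautiful' into syllables: beau-ti-ful -> beau | ti | ful = 3 syllables

3 syllables


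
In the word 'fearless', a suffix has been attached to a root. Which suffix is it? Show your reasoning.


The word 'fearless' = 'fear' (root) + '-less' (suffix). The suffix is '-less'.

less


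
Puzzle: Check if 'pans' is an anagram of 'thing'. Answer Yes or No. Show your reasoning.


Sorted letters of 'pans': 'anps'
Sorted letters of 'thing': 'ghint'
They do not match.

No


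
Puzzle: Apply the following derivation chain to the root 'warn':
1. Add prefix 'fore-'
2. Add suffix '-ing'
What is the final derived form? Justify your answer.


Step 1: Add prefix 'fore-' to 'warn' = 'forewarn'
Step 2: Add suffix '-ing' to 'forewarn' = 'forewarning'

forewarning


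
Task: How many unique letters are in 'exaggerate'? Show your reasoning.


Unique letters in 'exaggerate': {a, e, g, r, t, x} = 6 distinct letters.

6


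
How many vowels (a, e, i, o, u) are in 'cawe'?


Vowels in 'cawe': a, e = 2 vowels.

2


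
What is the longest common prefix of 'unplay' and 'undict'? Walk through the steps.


Compare from the start: 2 characters match: 'un'. Mismatch at position 3: 'p' vs 'd'.

un


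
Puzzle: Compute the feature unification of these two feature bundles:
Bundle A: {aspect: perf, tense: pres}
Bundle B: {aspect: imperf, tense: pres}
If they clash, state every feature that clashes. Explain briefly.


Compare features:
aspect: A=perf vs B=imperf -> CLASH
tense: A=pres vs B=pres -> unified: pres
Clash detected on feature 'aspect' (perf vs imperf); unification fails.

CLASH on 'aspect' (perf vs imperf)


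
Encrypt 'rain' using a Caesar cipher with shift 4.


Shift each letter by 4: r -> v, a -> e, i -> m, n -> r. Result: 'vemr'.

vemr


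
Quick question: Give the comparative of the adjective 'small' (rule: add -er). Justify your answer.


Apply comparative formation (add -er): 'small' -> 'smaller'.

smaller


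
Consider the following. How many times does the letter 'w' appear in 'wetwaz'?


Letter 'w' in 'wetwaz': found at position(s) 1, 4 = 2 occurrence(s).

2


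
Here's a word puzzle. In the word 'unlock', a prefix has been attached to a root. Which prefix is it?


The word 'unlock' = 'un' (prefix) + 'lock' (root). The prefix is 'un'.

un


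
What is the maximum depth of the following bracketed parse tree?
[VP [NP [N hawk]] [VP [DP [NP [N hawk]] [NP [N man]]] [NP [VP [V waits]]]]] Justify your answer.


Count bracket nesting levels:
'[' at pos 0: depth = 1
'[' at pos 4: depth = 2
'[' at pos 8: depth = 3
'[' at pos 18: depth = 2
'[' at pos 22: depth = 3
'[' at pos 26: depth = 4
'[' at pos 30: depth = 5
'[' at pos 40: depth = 4
'[' at pos 44: depth = 5
'[' at pos 54: depth = 3
'[' at pos 58: depth = 4
'[' at pos 62: depth = 5
Maximum depth reached: 5

5


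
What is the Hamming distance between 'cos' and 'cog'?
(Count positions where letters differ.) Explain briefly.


Alignment:
Position 1: 'c' vs 'c' = match
Position 2: 'o' vs 'o' = match
Position 3: 's' vs 'g' = DIFFER
Total differences: 1

1


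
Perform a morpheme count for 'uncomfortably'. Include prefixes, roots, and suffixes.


Decomposition: un- (prefix) + comfort (root) + -able (suffix) + -ly (suffix) = 4 morpheme(s)

4 morphemes


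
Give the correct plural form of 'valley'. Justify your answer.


Apply rule: Add -s. 'valley' becomes 'valleys'.

valleys


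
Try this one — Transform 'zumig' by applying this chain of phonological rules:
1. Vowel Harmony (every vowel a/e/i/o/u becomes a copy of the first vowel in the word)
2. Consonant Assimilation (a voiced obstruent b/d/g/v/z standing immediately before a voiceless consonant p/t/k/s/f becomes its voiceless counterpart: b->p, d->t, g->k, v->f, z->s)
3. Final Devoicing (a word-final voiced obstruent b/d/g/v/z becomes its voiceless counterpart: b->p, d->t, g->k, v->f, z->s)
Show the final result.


Starting form: 'zumig'
Rule 1: Vowel Harmony: all vowels become 'u' (matching first vowel). 'zumig' -> 'zumug'
Rule 2: Consonant Assimilation: no voiced obstruent (b/d/g/v/z) stands immediately before a voiceless consonant (p/t/k/s/f). No change.
Rule 3: Final Devoicing: word-final voiced obstruent 'g' becomes voiceless 'k'. 'zumug' -> 'zumuk'
Final form: 'zumuk'

zumuk


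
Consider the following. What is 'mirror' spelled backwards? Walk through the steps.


Reverse 'mirror' character by character: 'rorrim'.

rorrim


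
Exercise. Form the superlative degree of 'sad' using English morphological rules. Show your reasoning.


Apply superlative formation (double final consonant, add -est): 'sad' -> 'saddest'.

saddest


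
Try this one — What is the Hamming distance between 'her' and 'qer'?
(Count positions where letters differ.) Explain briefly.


Alignment:
Position 1: 'h' vs 'q' = DIFFER
Position 2: 'e' vs 'e' = match
Position 3: 'r' vs 'r' = match
Total differences: 1

1


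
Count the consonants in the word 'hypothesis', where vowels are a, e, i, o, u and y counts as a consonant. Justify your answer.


Consonants in 'hypothesis': h, y, p, t, h, s, s = 7 consonants.

7


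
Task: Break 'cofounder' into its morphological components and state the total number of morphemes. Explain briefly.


Step 1: Identify prefix: 'co' (meaning: together)
Step 2: Identify root: 'found'
Step 3: Identify suffix(es): 'er'
Decomposition: co- (prefix: together) + found (root) + -er (suffix: one who)
Total morphemes: 3

3 morphemes (co- (prefix: together) + found (root) + -er (suffix: one who))


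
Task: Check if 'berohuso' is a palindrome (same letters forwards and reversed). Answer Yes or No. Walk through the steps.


Forward: 'berohuso'
Reversed: 'osuhoreb'
They differ.

No


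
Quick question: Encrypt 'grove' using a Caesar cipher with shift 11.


Shift each letter by 11: g -> r, r -> c, o -> z, v -> g, e -> p. Result: 'rczgp'.

rczgp


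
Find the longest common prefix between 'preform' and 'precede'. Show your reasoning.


Compare from the start: 3 characters match: 'pre'. Mismatch at position 4: 'f' vs 'c'.

pre


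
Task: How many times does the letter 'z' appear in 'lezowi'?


Letter 'z' in 'lezowi': found at position(s) 3 = 1 occurrence(s).

1


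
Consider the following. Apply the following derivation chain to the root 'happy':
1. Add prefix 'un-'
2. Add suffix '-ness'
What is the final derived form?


Step 1: Add prefix 'un-' to 'happy' = 'unhappy'
Step 2: Add suffix '-ness' to 'unhappy' = 'unhappiness'

unhappiness


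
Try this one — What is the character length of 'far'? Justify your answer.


Spell out 'far' and number each letter: f(1), a(2), r(3). Total: 3 letters.

3


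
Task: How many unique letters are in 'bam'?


Unique letters in 'bam': {a, b, m} = 3 distinct letters.

3


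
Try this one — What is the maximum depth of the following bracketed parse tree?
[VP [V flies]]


Count bracket nesting levels:
'[' at pos 0: depth = 1
'[' at pos 4: depth = 2
Maximum depth reached: 2

2


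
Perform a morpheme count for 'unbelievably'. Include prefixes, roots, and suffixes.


Decomposition: un- (prefix) + believe (root) + -able (suffix) + -ly (suffix) = 4 morpheme(s)

4 morphemes


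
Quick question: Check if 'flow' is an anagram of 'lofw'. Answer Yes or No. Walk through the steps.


Sorted letters of 'flow': 'flow'
Sorted letters of 'lofw': 'flow'
They match.

Yes


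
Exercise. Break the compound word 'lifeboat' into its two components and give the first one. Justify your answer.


Split 'lifeboat' into 'life' + 'boat'. The first part is 'life'.

life


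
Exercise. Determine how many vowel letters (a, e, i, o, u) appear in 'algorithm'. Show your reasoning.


Vowels in 'algorithm': a, o, i = 3 vowels.

3


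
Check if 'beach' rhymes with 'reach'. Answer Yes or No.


Rime (stressed vowel + following sounds) of 'beach': -each = /iːtʃ/
Rime of 'reach': -each = /iːtʃ/
/iːtʃ/ and /iːtʃ/ are the same ending sound, so the words rhyme.

Yes


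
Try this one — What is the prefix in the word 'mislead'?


The word 'mislead' = 'mis' (prefix) + 'lead' (root). The prefix is 'mis'.

mis


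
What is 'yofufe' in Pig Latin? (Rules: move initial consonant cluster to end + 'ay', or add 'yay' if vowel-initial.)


'yofufe': move consonant cluster 'y' to end and add 'ay': 'ofufeyay'.

ofufeyay


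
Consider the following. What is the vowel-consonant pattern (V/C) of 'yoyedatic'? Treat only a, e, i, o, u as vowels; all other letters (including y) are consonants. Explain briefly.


Letter mapping: y = C, o = V, y = C, e = V, d = C, a = V, t = C, i = V, c = C.

CVCVCVCVC


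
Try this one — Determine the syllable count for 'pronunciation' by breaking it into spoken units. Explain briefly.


Break 'pronunciation' into syllables: pro-nun-ci-a-tion -> pro | nun | ci | a | tion = 5 syllables

5 syllables


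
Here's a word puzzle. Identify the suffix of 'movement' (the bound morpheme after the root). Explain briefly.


The word 'movement' = 'move' (root) + '-ment' (suffix). The suffix is '-ment'.

ment


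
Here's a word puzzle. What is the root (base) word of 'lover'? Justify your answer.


Remove suffix '-er' from 'lover' to get root 'love'.

love


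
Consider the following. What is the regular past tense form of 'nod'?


Apply rule: Double final consonant and add -ed. 'nod' becomes 'nodded'.

nodded


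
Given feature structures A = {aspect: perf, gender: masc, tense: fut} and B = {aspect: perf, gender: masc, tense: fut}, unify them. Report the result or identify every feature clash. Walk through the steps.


Compare features:
aspect: A=perf vs B=perf -> unified: perf
gender: A=masc vs B=masc -> unified: masc
tense: A=fut vs B=fut -> unified: fut
No clashes found.

Unified: {aspect: perf, gender: masc, tense: fut}


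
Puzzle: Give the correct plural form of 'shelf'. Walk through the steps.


Apply rule: Change -f to -ves. 'shelf' becomes 'shelves'.

shelves


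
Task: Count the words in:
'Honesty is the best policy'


Split into words: Honesty | is | the | best | policy = 5 words.

5


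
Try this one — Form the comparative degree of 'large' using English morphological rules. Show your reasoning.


Apply comparative formation (ends in e: add -r): 'large' -> 'larger'.

larger


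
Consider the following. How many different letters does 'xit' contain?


Unique letters in 'xit': {i, t, x} = 3 distinct letters.

3


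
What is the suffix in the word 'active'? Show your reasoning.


The word 'active' = 'act' (root) + '-ive' (suffix). The suffix is '-ive'.

ive


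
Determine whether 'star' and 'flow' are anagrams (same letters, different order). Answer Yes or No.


Sorted letters of 'star': 'arst'
Sorted letters of 'flow': 'flow'
They do not match.

No


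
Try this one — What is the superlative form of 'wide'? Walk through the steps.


Apply superlative formation (ends in e: add -st): 'wide' -> 'widest'.

widest


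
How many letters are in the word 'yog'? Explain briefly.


Spell out 'yog' and number each letter: y(1), o(2), g(3). Total: 3 letters.

3


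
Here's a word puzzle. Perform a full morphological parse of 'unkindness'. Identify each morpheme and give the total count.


Step 1: Identify prefix: 'un' (meaning: not/reverse)
Step 2: Identify root: 'kind'
Step 3: Identify suffix(es): 'ness'
Decomposition: un- (prefix: not/reverse) + kind (root) + -ness (suffix: state of)
Total morphemes: 3

3 morphemes (un- (prefix: not/reverse) + kind (root) + -ness (suffix: state of))


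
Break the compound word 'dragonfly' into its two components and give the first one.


Split 'dragonfly' into 'dragon' + 'fly'. The first part is 'dragon'.

dragon


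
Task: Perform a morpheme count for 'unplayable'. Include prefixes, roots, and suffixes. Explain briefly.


Decomposition: un- (prefix) + play (root) + -able (suffix) = 3 morpheme(s)

3 morphemes


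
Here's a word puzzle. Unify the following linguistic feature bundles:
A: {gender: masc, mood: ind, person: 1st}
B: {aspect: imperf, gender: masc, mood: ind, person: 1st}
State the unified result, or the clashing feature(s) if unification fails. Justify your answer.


Compare features:
aspect: A=_ vs B=imperf -> unified: imperf
gender: A=masc vs B=masc -> unified: masc
mood: A=ind vs B=ind -> unified: ind
person: A=1st vs B=1st -> unified: 1st
No clashes found.

Unified: {aspect: imperf, gender: masc, mood: ind, person: 1st}


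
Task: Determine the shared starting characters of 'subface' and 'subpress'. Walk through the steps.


Compare from the start: 3 characters match: 'sub'. Mismatch at position 4: 'f' vs 'p'.

sub


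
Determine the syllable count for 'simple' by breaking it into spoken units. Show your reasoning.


Break 'simple' into syllables: sim-ple -> sim | ple = 2 syllables

2 syllables


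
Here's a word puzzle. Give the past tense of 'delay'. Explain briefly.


Apply rule: Add -ed. 'delay' becomes 'delayed'.

delayed


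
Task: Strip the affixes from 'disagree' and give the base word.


Remove prefix 'dis' from 'disagree' to get root 'agree'.

agree


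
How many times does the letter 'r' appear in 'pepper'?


Letter 'r' in 'pepper': found at position(s) 6 = 1 occurrence(s).

1


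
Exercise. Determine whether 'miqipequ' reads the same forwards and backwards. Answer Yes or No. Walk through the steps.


Forward: 'miqipequ'
Reversed: 'uqepiqim'
They differ.

No


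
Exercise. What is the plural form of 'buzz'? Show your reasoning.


Apply rule: Add -es (sibilant/fricative ending). 'buzz' becomes 'buzzes'.

buzzes


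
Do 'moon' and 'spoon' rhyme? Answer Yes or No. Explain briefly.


Rime (stressed vowel + following sounds) of 'moon': -oon = /uːn/
Rime of 'spoon': -oon = /uːn/
/uːn/ and /uːn/ are the same ending sound, so the words rhyme.

Yes


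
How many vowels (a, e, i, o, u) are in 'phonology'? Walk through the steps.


Vowels in 'phonology': o, o, o = 3 vowels.

3


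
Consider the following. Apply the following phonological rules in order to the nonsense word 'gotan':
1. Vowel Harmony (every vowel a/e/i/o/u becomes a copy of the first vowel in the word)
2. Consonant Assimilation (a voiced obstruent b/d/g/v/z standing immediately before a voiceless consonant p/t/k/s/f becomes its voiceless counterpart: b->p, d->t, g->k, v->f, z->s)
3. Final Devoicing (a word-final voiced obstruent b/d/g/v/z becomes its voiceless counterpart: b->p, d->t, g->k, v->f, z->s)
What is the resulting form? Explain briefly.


Starting form: 'gotan'
Rule 1: Vowel Harmony: all vowels become 'o' (matching first vowel). 'gotan' -> 'goton'
Rule 2: Consonant Assimilation: no voiced obstruent (b/d/g/v/z) stands immediately before a voiceless consonant (p/t/k/s/f). No change.
Rule 3: Final Devoicing: final consonant 'n' is not one of the voiced obstruents b/d/g/v/z. No change.
Final form: 'goton'

goton


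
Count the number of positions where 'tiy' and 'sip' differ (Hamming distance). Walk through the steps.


Alignment:
Position 1: 't' vs 's' = DIFFER
Position 2: 'i' vs 'i' = match
Position 3: 'y' vs 'p' = DIFFER
Total differences: 2

2


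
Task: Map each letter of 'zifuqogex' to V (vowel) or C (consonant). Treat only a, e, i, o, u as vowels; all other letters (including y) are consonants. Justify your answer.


Letter mapping: z = C, i = V, f = C, u = V, q = C, o = V, g = C, e = V, x = C.

CVCVCVCVC


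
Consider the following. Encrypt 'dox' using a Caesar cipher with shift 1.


Shift each letter by 1: d -> e, o -> p, x -> y. Result: 'epy'.

epy


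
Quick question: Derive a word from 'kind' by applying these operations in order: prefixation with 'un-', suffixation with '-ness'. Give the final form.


Step 1: Add prefix 'un-' to 'kind' = 'unkind'
Step 2: Add suffix '-ness' to 'unkind' = 'unkindness'

unkindness


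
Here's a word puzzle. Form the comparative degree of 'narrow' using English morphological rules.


Apply comparative formation (add -er): 'narrow' -> 'narrower'.

narrower


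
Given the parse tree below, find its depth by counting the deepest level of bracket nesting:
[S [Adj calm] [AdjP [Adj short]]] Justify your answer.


Count bracket nesting levels:
'[' at pos 0: depth = 1
'[' at pos 3: depth = 2
'[' at pos 14: depth = 2
'[' at pos 20: depth = 3
Maximum depth reached: 3

3


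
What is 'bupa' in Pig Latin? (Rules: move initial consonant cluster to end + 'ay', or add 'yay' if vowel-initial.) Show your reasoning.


'bupa': move consonant cluster 'b' to end and add 'ay': 'upabay'.

upabay


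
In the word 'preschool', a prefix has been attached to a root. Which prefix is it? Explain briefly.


The word 'preschool' = 'pre' (prefix) + 'school' (root). The prefix is 'pre'.

pre


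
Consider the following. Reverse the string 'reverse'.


Reverse 'reverse' character by character: 'esrever'.

esrever


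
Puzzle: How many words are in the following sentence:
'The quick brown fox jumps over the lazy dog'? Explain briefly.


Split into words: The | quick | brown | fox | jumps | over | the | lazy | dog = 9 words.

9


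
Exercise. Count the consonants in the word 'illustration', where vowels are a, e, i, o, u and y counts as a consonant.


Consonants in 'illustration': l, l, s, t, r, t, n = 7 consonants.

7


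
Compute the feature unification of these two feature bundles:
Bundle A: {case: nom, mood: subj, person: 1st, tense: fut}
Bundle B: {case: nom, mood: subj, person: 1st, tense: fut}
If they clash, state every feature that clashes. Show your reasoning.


Compare features:
case: A=nom vs B=nom -> unified: nom
mood: A=subj vs B=subj -> unified: subj
person: A=1st vs B=1st -> unified: 1st
tense: A=fut vs B=fut -> unified: fut
No clashes found.

Unified: {case: nom, mood: subj, person: 1st, tense: fut}


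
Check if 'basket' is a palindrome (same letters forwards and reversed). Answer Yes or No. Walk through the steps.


Forward: 'basket'
Reversed: 'teksab'
They differ.

No


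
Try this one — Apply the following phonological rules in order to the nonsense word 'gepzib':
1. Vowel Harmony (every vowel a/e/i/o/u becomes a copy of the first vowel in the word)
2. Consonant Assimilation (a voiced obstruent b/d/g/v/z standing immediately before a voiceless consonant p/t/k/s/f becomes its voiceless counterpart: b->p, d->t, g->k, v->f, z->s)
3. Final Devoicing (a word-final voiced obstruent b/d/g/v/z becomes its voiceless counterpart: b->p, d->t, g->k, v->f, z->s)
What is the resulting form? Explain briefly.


Starting form: 'gepzib'
Rule 1: Vowel Harmony: all vowels become 'e' (matching first vowel). 'gepzib' -> 'gepzeb'
Rule 2: Consonant Assimilation: no voiced obstruent (b/d/g/v/z) stands immediately before a voiceless consonant (p/t/k/s/f). No change.
Rule 3: Final Devoicing: word-final voiced obstruent 'b' becomes voiceless 'p'. 'gepzeb' -> 'gepzep'
Final form: 'gepzep'

gepzep


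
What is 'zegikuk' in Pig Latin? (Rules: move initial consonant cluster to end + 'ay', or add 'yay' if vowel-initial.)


'zegikuk': move consonant cluster 'z' to end and add 'ay': 'egikukzay'.

egikukzay


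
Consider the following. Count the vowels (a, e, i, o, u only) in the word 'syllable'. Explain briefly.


Vowels in 'syllable': a, e = 2 vowels.

2


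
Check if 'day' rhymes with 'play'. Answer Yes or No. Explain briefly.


Rime (stressed vowel + following sounds) of 'day': -ay = /eɪ/
Rime of 'play': -ay = /eɪ/
/eɪ/ and /eɪ/ are the same ending sound, so the words rhyme.

Yes


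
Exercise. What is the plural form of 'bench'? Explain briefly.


Apply rule: Add -es (sibilant/fricative ending). 'bench' becomes 'benches'.

benches


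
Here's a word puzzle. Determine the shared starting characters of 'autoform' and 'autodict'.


Compare from the start: 4 characters match: 'auto'. Mismatch at position 5: 'f' vs 'd'.

auto


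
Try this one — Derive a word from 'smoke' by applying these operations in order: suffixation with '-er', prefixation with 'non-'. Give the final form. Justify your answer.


Step 1: Add suffix '-er' to 'smoke' = 'smoker'
Step 2: Add prefix 'non-' to 'smoker' = 'nonsmoker'

nonsmoker


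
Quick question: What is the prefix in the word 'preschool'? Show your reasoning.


The word 'preschool' = 'pre' (prefix) + 'school' (root). The prefix is 'pre'.

pre


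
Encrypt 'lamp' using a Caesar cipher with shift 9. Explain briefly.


Shift each letter by 9: l -> u, a -> j, m -> v, p -> y. Result: 'ujvy'.

ujvy


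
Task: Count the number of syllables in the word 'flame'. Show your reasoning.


Break 'flame' into syllables: flame -> flame = 1 syllable

1 syllable


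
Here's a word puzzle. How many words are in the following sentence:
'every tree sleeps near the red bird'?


Split into words: every | tree | sleeps | near | the | red | bird = 7 words.

7


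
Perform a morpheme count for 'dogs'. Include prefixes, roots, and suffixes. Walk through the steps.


Decomposition: dog (root) + -s (plural) = 2 morpheme(s)

2 morphemes


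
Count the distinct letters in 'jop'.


Unique letters in 'jop': {j, o, p} = 3 distinct letters.

3


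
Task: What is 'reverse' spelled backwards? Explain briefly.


Reverse 'reverse' character by character: 'esrever'.

esrever


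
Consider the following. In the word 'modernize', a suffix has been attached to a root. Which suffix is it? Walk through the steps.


The word 'modernize' = 'modern' (root) + '-ize' (suffix). The suffix is '-ize'.

ize


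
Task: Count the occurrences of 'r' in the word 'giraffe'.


Letter 'r' in 'giraffe': found at position(s) 3 = 1 occurrence(s).

1


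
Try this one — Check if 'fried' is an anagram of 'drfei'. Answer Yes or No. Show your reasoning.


Sorted letters of 'fried': 'defir'
Sorted letters of 'drfei': 'defir'
They match.

Yes


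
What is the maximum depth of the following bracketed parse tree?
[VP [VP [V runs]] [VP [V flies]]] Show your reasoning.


Count bracket nesting levels:
'[' at pos 0: depth = 1
'[' at pos 4: depth = 2
'[' at pos 8: depth = 3
'[' at pos 18: depth = 2
'[' at pos 22: depth = 3
Maximum depth reached: 3

3


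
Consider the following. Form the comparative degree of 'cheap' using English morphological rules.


Apply comparative formation (add -er): 'cheap' -> 'cheaper'.

cheaper


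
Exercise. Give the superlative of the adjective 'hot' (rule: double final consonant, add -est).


Apply superlative formation (double final consonant, add -est): 'hot' -> 'hottest'.

hottest


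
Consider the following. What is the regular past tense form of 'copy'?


Apply rule: Change -y to -ied. 'copy' becomes 'copied'.

copied


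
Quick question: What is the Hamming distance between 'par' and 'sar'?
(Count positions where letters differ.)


Alignment:
Position 1: 'p' vs 's' = DIFFER
Position 2: 'a' vs 'a' = match
Position 3: 'r' vs 'r' = match
Total differences: 1

1


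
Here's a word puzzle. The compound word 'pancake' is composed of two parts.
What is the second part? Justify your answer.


Split 'pancake' into 'pan' + 'cake'. The second part is 'cake'.

cake


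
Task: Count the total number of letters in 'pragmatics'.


Spell out 'pragmatics' and number each letter: p(1), r(2), a(3), g(4), m(5), a(6), t(7), i(8), c(9), s(10). Total: 10 letters.

10


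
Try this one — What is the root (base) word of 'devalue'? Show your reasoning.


Remove prefix 'de' from 'devalue' to get root 'value'.

value


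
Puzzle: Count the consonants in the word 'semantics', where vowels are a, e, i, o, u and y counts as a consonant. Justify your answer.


Consonants in 'semantics': s, m, n, t, c, s = 6 consonants.

6


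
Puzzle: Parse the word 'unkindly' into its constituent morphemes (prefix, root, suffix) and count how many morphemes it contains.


Step 1: Identify prefix: 'un' (meaning: not/reverse)
Step 2: Identify root: 'kind'
Step 3: Identify suffix(es): 'ly'
Decomposition: un- (prefix: not/reverse) + kind (root) + -ly (suffix: in manner of)
Total morphemes: 3

3 morphemes (un- (prefix: not/reverse) + kind (root) + -ly (suffix: in manner of))


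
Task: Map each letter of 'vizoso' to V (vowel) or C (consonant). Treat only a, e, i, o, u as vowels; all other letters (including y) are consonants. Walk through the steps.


Letter mapping: v = C, i = V, z = C, o = V, s = C, o = V.

CVCVCV


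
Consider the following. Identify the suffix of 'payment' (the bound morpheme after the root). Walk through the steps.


The word 'payment' = 'pay' (root) + '-ment' (suffix). The suffix is '-ment'.

ment


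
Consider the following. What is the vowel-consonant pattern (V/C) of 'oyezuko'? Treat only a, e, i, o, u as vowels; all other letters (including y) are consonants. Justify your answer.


Letter mapping: o = V, y = C, e = V, z = C, u = V, k = C, o = V.

VCVCVCV


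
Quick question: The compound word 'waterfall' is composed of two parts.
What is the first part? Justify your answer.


Split 'waterfall' into 'water' + 'fall'. The first part is 'water'.

water


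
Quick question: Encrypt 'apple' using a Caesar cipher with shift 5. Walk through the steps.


Shift each letter by 5: a -> f, p -> u, p -> u, l -> q, e -> j. Result: 'fuuqj'.

fuuqj


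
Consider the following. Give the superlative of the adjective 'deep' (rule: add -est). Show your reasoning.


Apply superlative formation (add -est): 'deep' -> 'deepest'.

deepest


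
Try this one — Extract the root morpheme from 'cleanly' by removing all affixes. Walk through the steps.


Remove suffix '-ly' from 'cleanly' to get root 'clean'.

clean


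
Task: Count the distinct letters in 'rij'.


Unique letters in 'rij': {i, j, r} = 3 distinct letters.

3


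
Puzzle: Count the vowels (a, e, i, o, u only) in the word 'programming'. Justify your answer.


Vowels in 'programming': o, a, i = 3 vowels.

3


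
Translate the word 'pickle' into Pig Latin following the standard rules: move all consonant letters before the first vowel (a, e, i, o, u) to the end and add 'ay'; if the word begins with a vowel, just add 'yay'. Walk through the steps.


'pickle': move consonant cluster 'p' to end and add 'ay': 'icklepay'.

icklepay


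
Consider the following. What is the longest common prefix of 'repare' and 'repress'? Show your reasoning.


Compare from the start: 3 characters match: 'rep'. Mismatch at position 4: 'a' vs 'r'.

rep


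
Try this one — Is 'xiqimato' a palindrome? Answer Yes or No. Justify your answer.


Forward: 'xiqimato'
Reversed: 'otamiqix'
They differ.

No


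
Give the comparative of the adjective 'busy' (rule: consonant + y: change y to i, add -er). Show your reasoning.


Apply comparative formation (consonant + y: change y to i, add -er): 'busy' -> 'busier'.

busier


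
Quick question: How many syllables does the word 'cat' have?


Break 'cat' into syllables: cat -> cat = 1 syllable

1 syllable


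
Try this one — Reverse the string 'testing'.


Reverse 'testing' character by character: 'gnitset'.

gnitset


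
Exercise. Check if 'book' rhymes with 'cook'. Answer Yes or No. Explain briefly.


Rime (stressed vowel + following sounds) of 'book': -ook = /ʊk/
Rime of 'cook': -ook = /ʊk/
/ʊk/ and /ʊk/ are the same ending sound, so the words rhyme.

Yes


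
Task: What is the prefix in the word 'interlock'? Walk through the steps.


The word 'interlock' = 'inter' (prefix) + 'lock' (root). The prefix is 'inter'.

inter


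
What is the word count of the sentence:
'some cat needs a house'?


Split into words: some | cat | needs | a | house = 5 words.

5


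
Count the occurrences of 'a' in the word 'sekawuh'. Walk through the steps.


Letter 'a' in 'sekawuh': found at position(s) 4 = 1 occurrence(s).

1
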